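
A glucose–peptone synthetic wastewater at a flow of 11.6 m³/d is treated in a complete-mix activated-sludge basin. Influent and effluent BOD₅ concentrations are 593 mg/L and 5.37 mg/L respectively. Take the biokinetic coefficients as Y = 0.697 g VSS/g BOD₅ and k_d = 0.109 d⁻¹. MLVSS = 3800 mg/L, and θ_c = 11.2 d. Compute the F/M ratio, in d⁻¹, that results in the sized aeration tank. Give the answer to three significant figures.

F/M ≈ 0.287 d⁻¹

Rearranging the biomass balance for a CMAS with decay, V = Y·Q·ΔS·θ_c / [X·(1+k_d θ_c)] = 0.697 × 11.6 × (593 − 5.37) × 11.2 / [3800 × (1 + 0.109 × 11.2)] = 5.32×10^4 / 8439 = 6.306 m³.
F/M = Q·S₀ / (V·X) = 11.6 × 593 / (6.306 × 3800) = 0.2871 g BOD₅·(g VSS·d)⁻¹.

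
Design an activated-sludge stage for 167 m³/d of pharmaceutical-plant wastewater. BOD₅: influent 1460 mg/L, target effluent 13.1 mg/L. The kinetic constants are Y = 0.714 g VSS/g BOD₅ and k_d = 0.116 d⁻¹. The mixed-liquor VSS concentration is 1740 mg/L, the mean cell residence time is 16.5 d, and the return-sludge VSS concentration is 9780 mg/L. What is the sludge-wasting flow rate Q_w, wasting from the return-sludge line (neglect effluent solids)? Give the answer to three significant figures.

Rearranging the biomass balance for a CMAS with decay, V = Y·Q·ΔS·θ_c / [X·(1+k_d θ_c)] = 0.714 × 167 × (1460 − 13.1) × 16.5 / [1740 × (1 + 0.116 × 16.5)] = 2.85×10^6 / 5070 = 561.4 m³.
θ_c = V·X/(Q_w·X_r) when wasting from the recycle, so Q_w = V·X/(θ_c·X_r) = 561.4 × 1740 / (16.5 × 9780) = 6.054 m³/d.

Q_w ≈ 6.05 m³/d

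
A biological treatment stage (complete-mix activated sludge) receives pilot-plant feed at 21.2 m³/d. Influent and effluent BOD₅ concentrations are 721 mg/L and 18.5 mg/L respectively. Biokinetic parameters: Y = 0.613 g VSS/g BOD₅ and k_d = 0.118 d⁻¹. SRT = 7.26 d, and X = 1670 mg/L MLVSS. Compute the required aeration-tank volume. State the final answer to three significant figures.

Rearranging the biomass balance for a CMAS with decay, V = Y·Q·ΔS·θ_c / [X·(1+k_d θ_c)] = 0.613 × 21.2 × (721 − 18.5) × 7.26 / [1670 × (1 + 0.118 × 7.26)] = 6.63×10^4 / 3101 = 21.38 m³.

V ≈ 21.4 m³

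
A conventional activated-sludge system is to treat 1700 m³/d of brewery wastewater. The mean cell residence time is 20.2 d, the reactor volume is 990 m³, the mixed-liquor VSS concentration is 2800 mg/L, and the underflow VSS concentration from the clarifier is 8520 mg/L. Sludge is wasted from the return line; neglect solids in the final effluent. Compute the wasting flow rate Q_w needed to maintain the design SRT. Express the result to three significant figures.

Q_w = (V·X)/(θ_c X_r) = 990.0 × 2800 / (20.2 × 8520) = 16.11 m³/d.

Q_w ≈ 16.1 m³/d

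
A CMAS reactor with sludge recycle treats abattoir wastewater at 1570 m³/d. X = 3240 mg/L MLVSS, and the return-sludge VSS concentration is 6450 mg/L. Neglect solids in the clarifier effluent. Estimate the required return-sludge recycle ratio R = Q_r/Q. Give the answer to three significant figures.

R = Q_r/Q = X/(X_r − X) = 3240 / (6450 − 3240) = 1.009.

R ≈ 1.01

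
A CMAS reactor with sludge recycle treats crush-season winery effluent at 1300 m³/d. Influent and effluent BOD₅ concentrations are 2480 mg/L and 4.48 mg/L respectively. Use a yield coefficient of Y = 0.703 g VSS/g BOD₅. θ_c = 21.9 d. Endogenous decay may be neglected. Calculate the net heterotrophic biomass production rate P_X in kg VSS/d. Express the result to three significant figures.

No decay correction is needed, so Y_obs = Y = 0.703.
Mass of BOD₅ removed per day: Q(S₀ − S) = 1300 × 2476 g/m³ = 3218 kg/d.
Net biomass production P_X = Y_obs × Q·(S₀ − S) = 0.7030 × 3218 = 2262 kg VSS/d.

P_X ≈ 2260 kg VSS/d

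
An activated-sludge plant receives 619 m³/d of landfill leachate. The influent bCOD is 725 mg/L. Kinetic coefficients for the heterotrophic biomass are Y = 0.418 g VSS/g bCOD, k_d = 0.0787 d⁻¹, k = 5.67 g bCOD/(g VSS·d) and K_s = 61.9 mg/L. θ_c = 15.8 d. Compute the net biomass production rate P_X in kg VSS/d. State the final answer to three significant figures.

From the Monod/SRT balance for a CMAS, S = K_s·(1+k_d θ_c)/[θ_c·(Y k − k_d) − 1] = 61.9 × (1 + 0.0787 × 15.8) / [15.8 × (0.418 × 5.67 − 0.0787) − 1] = 138.9 / 35.20 = 3.945 mg/L.
Y_obs = Y / (1 + k_d θ_c) = 0.418 / (1 + 0.0787 × 15.8) = 0.418 / 2.243 = 0.1863.
Q·(S₀ − S) = 619 × (725 − 3.94) × 10⁻³ = 446.3 kg/d removed.
So the net sludge growth is P_X = 0.1863 × 446.3 = 83.16 kg VSS/d.

P_X ≈ 83.2 kg VSS/d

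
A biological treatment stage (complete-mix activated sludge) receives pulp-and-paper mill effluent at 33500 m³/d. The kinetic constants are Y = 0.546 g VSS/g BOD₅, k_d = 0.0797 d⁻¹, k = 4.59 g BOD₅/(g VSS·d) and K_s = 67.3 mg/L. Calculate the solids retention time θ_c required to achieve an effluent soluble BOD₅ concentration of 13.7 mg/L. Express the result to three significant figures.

θ_c ≈ 2.91 d

From 1/θ_c = Y·k·S/(K_s + S) − k_d: Y·k·S/(K_s+S) = 0.546 × 4.59 × 13.7 / (67.3 + 13.7) = 0.4239 d⁻¹.
θ_c = 1/(μ − k_d) = 1/(0.4239 − 0.0797) = 1/0.3442 = 2.905 d.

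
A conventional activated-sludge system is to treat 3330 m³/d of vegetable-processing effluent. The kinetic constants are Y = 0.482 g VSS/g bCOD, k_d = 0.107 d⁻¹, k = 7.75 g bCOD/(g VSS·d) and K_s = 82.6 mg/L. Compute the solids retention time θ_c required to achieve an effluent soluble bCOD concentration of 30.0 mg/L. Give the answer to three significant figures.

θ_c ≈ 1.13 d

Specific growth rate at S = 30.0 mg/L: μ = YkS/(K_s+S) = 0.482·7.75·30.0/(82.6+30.0) = 0.9952 d⁻¹.
1/θ_c = 0.9952 − 0.107 = 0.8882 d⁻¹, so θ_c = 1.126 d.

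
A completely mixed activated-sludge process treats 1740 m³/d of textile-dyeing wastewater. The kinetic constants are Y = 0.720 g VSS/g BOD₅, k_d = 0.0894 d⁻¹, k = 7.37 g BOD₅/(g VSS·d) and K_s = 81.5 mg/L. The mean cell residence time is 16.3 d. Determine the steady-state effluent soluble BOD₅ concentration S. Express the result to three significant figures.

Effluent substrate depends only on kinetics and SRT: S = K_s(1 + k_d θ_c) / [θ_c(Yk − k_d) − 1] = 81.5 × (1 + 0.0894 × 16.3) / [16.3 × (0.720 × 7.37 − 0.0894) − 1] = 200.3 / 84.04 = 2.383 mg/L.

S ≈ 2.38 mg/L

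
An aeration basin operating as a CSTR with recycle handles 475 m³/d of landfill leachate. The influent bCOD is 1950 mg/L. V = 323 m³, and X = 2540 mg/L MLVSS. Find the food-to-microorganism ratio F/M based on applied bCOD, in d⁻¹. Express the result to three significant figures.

F/M ≈ 1.13 d⁻¹

Food-to-microorganism ratio F/M = Q S₀ / (V X) = 475 × 1950 / (323.0 × 2540) = 1.129 d⁻¹.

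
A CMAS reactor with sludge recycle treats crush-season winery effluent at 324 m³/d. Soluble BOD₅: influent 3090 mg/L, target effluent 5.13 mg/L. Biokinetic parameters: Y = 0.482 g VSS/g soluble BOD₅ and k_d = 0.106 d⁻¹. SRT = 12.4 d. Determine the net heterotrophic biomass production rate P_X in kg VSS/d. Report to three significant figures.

P_X ≈ 208 kg VSS/d

Correct the yield for decay: Y_obs = Y/(1 + k_d θ_c) = 0.482 / (1 + 0.106 × 12.4) = 0.482 / 2.314 = 0.2083.
ΔS = 3090 − 5.13 = 3085 mg/L, so the substrate removal rate is 324 × 3085/1000 = 999.5 kg soluble BOD₅/d.
Net biomass production P_X = Y_obs × Q·(S₀ − S) = 0.2083 × 999.5 = 208.2 kg VSS/d.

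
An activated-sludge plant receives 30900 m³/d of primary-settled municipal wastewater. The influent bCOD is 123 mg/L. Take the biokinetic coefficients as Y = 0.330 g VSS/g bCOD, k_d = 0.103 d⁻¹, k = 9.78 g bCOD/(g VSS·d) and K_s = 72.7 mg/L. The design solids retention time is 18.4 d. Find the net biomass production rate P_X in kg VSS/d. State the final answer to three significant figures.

For a completely mixed reactor with recycle the Lawrence–McCarty relation gives S = K_s·(1 + k_d·θ_c) / [θ_c·(Y·k − k_d) − 1] = 72.7 × (1 + 0.103 × 18.4) / [18.4 × (0.330 × 9.78 − 0.103) − 1] = 210.5 / 56.49 = 3.726 mg/L.
Correct the yield for decay: Y_obs = Y/(1 + k_d θ_c) = 0.330 / (1 + 0.103 × 18.4) = 0.330 / 2.895 = 0.1140.
Q·(S₀ − S) = 30900 × (123 − 3.73) × 10⁻³ = 3685 kg/d removed.
So the net sludge growth is P_X = 0.1140 × 3685 = 420.1 kg VSS/d.

P_X ≈ 420 kg VSS/d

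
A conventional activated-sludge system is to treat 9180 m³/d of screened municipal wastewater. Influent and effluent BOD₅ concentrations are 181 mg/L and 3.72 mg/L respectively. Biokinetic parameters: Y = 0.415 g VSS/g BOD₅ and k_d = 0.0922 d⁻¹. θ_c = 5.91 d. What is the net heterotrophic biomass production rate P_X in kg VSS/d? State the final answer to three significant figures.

Observed yield with endogenous decay: Y_obs = Y / (1 + k_d·θ_c) = 0.415 / (1 + 0.0922 × 5.91) = 0.415 / 1.545 = 0.2686 g VSS/g BOD₅.
Substrate removed = Q·(S₀ − S) = 9180 m³/d × (181 − 3.72) g/m³ = 1.63×10^6 g/d = 1627 kg/d.
Biomass produced: P_X = Y_obs·Q·ΔS = 0.2686 × 1627 ≈ 437.2 kg VSS/d.

P_X ≈ 437 kg VSS/d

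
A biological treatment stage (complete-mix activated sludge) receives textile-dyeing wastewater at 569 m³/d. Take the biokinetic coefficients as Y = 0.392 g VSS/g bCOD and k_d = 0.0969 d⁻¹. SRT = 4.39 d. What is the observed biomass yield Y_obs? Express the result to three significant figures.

Y_obs = Y / (1 + k_d θ_c) = 0.392 / (1 + 0.0969 × 4.39) = 0.392 / 1.425 = 0.2750.

Y_obs ≈ 0.275 g VSS/g bCOD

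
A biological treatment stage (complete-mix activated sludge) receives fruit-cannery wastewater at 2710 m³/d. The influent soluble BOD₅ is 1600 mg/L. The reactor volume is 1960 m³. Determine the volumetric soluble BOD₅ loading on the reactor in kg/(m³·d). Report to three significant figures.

L_v = Q S₀ / V = 2710 × 1600 × 10⁻³ / 1960 = 2.212 kg/(m³·d).

L_v ≈ 2.21 kg soluble BOD₅/(m³·d)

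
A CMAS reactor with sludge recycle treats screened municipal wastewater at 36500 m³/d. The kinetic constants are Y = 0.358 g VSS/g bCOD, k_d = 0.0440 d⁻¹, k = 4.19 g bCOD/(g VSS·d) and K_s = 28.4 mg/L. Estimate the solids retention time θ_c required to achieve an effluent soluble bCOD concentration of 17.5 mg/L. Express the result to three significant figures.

At the target effluent, Y k S/(K_s+S) = 0.358×4.19×17.5/45.90 = 0.5719 d⁻¹.
θ_c = 1/(μ − k_d) = 1/(0.5719 − 0.0440) = 1/0.5279 = 1.894 d.

θ_c ≈ 1.89 d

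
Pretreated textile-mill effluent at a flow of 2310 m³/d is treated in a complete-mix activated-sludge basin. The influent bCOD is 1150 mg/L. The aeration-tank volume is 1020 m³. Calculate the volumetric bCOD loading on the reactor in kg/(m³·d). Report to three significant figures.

L_v ≈ 2.60 kg bCOD/(m³·d)

L_v = Q S₀ / V = 2310 × 1150 × 10⁻³ / 1020 = 2.604 kg/(m³·d).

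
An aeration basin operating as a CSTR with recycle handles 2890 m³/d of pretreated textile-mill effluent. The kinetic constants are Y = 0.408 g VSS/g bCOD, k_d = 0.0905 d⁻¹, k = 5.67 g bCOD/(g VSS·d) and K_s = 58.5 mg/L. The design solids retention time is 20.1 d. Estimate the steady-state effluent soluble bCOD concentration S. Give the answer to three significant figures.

For a completely mixed reactor with recycle the Lawrence–McCarty relation gives S = K_s·(1 + k_d·θ_c) / [θ_c·(Y·k − k_d) − 1] = 58.5 × (1 + 0.0905 × 20.1) / [20.1 × (0.408 × 5.67 − 0.0905) − 1] = 164.9 / 43.68 = 3.776 mg/L.

S ≈ 3.78 mg/L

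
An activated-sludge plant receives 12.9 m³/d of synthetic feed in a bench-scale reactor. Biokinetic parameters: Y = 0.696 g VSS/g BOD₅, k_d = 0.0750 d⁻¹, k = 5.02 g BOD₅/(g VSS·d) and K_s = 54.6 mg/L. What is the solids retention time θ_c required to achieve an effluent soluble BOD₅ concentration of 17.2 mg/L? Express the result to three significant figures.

θ_c ≈ 1.31 d

From 1/θ_c = Y·k·S/(K_s + S) − k_d: Y·k·S/(K_s+S) = 0.696 × 5.02 × 17.2 / (54.6 + 17.2) = 0.8370 d⁻¹.
θ_c = 1/(μ − k_d) = 1/(0.8370 − 0.0750) = 1/0.7620 = 1.312 d.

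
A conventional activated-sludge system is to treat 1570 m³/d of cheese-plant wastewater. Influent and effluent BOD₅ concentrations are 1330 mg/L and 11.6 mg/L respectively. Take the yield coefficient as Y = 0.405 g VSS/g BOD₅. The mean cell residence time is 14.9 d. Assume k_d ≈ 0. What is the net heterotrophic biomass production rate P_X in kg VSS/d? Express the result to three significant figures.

Since k_d ≈ 0, Y_obs = Y = 0.405 g VSS/g BOD₅.
Substrate removed = Q·(S₀ − S) = 1570 m³/d × (1330 − 11.6) g/m³ = 2.07×10^6 g/d = 2070 kg/d.
So the net sludge growth is P_X = 0.4050 × 2070 = 838.3 kg VSS/d.

P_X ≈ 838 kg VSS/d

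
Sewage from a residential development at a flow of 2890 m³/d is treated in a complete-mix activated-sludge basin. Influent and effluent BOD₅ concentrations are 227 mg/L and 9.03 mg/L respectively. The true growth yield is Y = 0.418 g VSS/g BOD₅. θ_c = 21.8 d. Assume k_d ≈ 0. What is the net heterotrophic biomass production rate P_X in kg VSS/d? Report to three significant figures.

Since k_d ≈ 0, Y_obs = Y = 0.418 g VSS/g BOD₅.
Mass of BOD₅ removed per day: Q(S₀ − S) = 2890 × 218.0 g/m³ = 629.9 kg/d.
P_X = Y_obs · Q(S₀ − S) = 0.4180 × 629.9 = 263.3 kg VSS/d.

P_X ≈ 263 kg VSS/d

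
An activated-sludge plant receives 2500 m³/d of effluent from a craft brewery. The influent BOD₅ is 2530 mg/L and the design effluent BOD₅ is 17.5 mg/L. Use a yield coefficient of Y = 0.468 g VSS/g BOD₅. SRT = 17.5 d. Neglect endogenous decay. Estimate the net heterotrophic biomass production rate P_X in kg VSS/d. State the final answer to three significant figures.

With endogenous decay neglected, the observed yield equals the true yield: Y_obs = Y = 0.468 g VSS/g BOD₅.
Q·(S₀ − S) = 2500 × (2530 − 17.5) × 10⁻³ = 6281 kg/d removed.
Biomass produced: P_X = Y_obs·Q·ΔS = 0.4680 × 6281 ≈ 2940 kg VSS/d.

P_X ≈ 2940 kg VSS/d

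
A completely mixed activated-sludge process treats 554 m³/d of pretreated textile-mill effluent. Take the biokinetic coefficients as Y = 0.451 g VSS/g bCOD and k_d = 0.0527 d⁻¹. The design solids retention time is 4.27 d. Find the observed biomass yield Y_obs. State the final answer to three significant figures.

The observed yield is Y_obs = Y/(1 + k_d·θ_c) = 0.451 / (1 + 0.0527 × 4.27) = 0.451 / 1.225 = 0.3682 g VSS per g bCOD removed.

Y_obs ≈ 0.368 g VSS/g bCOD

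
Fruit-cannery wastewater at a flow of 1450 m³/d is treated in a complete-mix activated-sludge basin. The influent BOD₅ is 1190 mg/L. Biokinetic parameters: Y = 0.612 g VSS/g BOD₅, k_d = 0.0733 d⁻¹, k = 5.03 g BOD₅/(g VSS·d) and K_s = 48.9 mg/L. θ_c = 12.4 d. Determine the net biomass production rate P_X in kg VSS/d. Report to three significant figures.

P_X ≈ 552 kg VSS/d

Effluent substrate depends only on kinetics and SRT: S = K_s(1 + k_d θ_c) / [θ_c(Yk − k_d) − 1] = 48.9 × (1 + 0.0733 × 12.4) / [12.4 × (0.612 × 5.03 − 0.0733) − 1] = 93.35 / 36.26 = 2.574 mg/L.
Correct the yield for decay: Y_obs = Y/(1 + k_d θ_c) = 0.612 / (1 + 0.0733 × 12.4) = 0.612 / 1.909 = 0.3206.
Mass of BOD₅ removed per day: Q(S₀ − S) = 1450 × 1187 g/m³ = 1722 kg/d.
Biomass produced: P_X = Y_obs·Q·ΔS = 0.3206 × 1722 ≈ 552.0 kg VSS/d.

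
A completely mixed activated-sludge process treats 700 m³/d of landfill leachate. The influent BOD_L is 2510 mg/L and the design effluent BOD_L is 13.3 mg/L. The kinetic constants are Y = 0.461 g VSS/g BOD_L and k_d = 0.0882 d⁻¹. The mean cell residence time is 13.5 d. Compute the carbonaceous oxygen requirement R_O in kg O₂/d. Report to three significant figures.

R_O ≈ 1230 kg O₂/d

Y_obs = Y / (1 + k_d θ_c) = 0.461 / (1 + 0.0882 × 13.5) = 0.461 / 2.191 = 0.2104.
Q·(S₀ − S) = 700 × (2510 − 13.3) × 10⁻³ = 1748 kg/d removed.
Biomass synthesised: P_X = Y_obs × 1748 = 367.8 kg VSS/d.
Carbonaceous O₂ demand = substrate oxidised − cell-mass equivalent = 1748 − 1.42 × 367.8 = 1225 kg O₂/d.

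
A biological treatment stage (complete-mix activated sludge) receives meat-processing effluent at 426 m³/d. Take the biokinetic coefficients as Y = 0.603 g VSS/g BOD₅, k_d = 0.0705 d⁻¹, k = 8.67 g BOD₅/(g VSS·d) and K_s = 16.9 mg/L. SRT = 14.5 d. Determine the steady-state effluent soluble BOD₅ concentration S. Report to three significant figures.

From the Monod/SRT balance for a CMAS, S = K_s·(1+k_d θ_c)/[θ_c·(Y k − k_d) − 1] = 16.9 × (1 + 0.0705 × 14.5) / [14.5 × (0.603 × 8.67 − 0.0705) − 1] = 34.18 / 73.78 = 0.4632 mg/L.

S ≈ 0.463 mg/L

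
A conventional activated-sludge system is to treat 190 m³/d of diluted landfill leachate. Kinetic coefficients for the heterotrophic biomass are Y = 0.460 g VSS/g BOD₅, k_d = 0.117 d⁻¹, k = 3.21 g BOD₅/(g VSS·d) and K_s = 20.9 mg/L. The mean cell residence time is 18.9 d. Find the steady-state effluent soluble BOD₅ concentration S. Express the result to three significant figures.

S ≈ 2.72 mg/L

Effluent substrate depends only on kinetics and SRT: S = K_s(1 + k_d θ_c) / [θ_c(Yk − k_d) − 1] = 20.9 × (1 + 0.117 × 18.9) / [18.9 × (0.460 × 3.21 − 0.117) − 1] = 67.12 / 24.70 = 2.718 mg/L.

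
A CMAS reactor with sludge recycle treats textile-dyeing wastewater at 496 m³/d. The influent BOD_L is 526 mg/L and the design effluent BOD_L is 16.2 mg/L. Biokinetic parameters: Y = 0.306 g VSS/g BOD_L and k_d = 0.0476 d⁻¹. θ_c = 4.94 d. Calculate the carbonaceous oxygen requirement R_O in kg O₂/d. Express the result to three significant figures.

Correct the yield for decay: Y_obs = Y/(1 + k_d θ_c) = 0.306 / (1 + 0.0476 × 4.94) = 0.306 / 1.235 = 0.2477.
ΔS = 526 − 16.2 = 509.8 mg/L, so the substrate removal rate is 496 × 509.8/1000 = 252.9 kg BOD_L/d.
Biomass synthesised: P_X = Y_obs × 252.9 = 62.64 kg VSS/d.
R_O = Q·ΔS − 1.42 P_X = 252.9 − 88.96 = 163.9 kg O₂/d.

R_O ≈ 164 kg O₂/d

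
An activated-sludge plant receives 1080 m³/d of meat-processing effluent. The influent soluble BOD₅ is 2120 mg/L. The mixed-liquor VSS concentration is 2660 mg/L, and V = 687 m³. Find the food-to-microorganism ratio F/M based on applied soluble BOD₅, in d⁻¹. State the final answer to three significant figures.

F/M = Q·S₀ / (V·X) = 1080 × 2120 / (687.0 × 2660) = 1.253 g soluble BOD₅·(g VSS·d)⁻¹.

F/M ≈ 1.25 d⁻¹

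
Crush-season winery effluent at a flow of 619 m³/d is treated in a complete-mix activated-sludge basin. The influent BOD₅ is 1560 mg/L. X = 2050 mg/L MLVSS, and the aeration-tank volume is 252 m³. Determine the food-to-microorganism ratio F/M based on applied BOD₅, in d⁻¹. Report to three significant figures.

F/M = Q·S₀ / (V·X) = 619 × 1560 / (252.0 × 2050) = 1.869 g BOD₅·(g VSS·d)⁻¹.

F/M ≈ 1.87 d⁻¹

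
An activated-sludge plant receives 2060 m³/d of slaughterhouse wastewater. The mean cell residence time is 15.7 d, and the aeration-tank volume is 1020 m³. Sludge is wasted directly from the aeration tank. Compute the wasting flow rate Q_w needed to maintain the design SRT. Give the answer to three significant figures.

Q_w ≈ 65.0 m³/d

With mixed-liquor wasting, θ_c = V/Q_w, so Q_w = V/θ_c = 1020/15.7 = 64.97 m³/d.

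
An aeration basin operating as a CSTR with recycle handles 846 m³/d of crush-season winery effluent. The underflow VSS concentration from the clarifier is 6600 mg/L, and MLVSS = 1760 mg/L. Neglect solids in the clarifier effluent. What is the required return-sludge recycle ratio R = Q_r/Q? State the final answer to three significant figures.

R = Q_r/Q = X/(X_r − X) = 1760 / (6600 − 1760) = 0.3636.

R ≈ 0.364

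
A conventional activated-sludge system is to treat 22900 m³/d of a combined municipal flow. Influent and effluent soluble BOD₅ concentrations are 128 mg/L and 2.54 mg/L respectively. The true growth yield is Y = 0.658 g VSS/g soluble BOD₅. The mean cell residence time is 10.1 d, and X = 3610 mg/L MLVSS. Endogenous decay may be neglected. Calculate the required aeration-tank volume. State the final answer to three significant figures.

With k_d = 0 the design equation reduces to V = Y Q (S₀−S) θ_c / X = 0.658 × 22900 × (128 − 2.54) × 10.1 / 3610 = 5289 m³.

V ≈ 5290 m³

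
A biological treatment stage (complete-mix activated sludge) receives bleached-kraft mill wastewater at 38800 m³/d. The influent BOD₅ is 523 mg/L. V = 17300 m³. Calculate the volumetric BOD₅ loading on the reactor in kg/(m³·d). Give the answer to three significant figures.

L_v ≈ 1.17 kg BOD₅/(m³·d)

L_v = Q S₀ / V = 38800 × 523 × 10⁻³ / 17300 = 1.173 kg/(m³·d).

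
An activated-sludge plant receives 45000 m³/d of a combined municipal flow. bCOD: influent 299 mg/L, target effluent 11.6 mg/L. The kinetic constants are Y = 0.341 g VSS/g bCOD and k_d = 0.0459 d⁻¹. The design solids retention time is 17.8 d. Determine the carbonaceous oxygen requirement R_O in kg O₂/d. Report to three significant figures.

R_O ≈ 9490 kg O₂/d

Correct the yield for decay: Y_obs = Y/(1 + k_d θ_c) = 0.341 / (1 + 0.0459 × 17.8) = 0.341 / 1.817 = 0.1877.
ΔS = 299 − 11.6 = 287.4 mg/L, so the substrate removal rate is 45000 × 287.4/1000 = 12933 kg bCOD/d.
Net sludge production P_X = 0.1877 × 12933 = 2427 kg VSS/d.
R_O = Q·ΔS − 1.42 P_X = 12933 − 3447 = 9486 kg O₂/d.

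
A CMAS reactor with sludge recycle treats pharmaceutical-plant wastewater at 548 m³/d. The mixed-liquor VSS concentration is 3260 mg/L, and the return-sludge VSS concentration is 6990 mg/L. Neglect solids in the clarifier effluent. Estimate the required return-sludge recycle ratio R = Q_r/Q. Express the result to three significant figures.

Solids balance on the clarifier gives (1+R)X = R·X_r, so R = X/(X_r − X) = 3260 / (6990 − 3260) = 0.8740.

R ≈ 0.874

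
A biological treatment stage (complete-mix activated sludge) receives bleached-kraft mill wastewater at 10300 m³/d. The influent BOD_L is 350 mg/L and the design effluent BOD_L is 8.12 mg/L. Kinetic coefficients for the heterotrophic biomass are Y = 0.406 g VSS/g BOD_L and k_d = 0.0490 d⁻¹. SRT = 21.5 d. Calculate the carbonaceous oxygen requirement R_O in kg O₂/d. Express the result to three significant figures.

Correct the yield for decay: Y_obs = Y/(1 + k_d θ_c) = 0.406 / (1 + 0.0490 × 21.5) = 0.406 / 2.054 = 0.1977.
Mass of BOD_L removed per day: Q(S₀ − S) = 10300 × 341.9 g/m³ = 3521 kg/d.
Biomass synthesised: P_X = Y_obs × 3521 = 696.2 kg VSS/d.
R_O = Q·ΔS − 1.42 P_X = 3521 − 988.6 = 2533 kg O₂/d.

R_O ≈ 2530 kg O₂/d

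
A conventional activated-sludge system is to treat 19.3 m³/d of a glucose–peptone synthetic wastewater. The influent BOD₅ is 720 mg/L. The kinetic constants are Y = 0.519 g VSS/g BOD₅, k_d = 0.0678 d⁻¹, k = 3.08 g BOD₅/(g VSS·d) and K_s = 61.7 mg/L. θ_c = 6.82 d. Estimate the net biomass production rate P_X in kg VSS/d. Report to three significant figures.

P_X ≈ 4.87 kg VSS/d

Effluent substrate depends only on kinetics and SRT: S = K_s(1 + k_d θ_c) / [θ_c(Yk − k_d) − 1] = 61.7 × (1 + 0.0678 × 6.82) / [6.82 × (0.519 × 3.08 − 0.0678) − 1] = 90.23 / 9.440 = 9.559 mg/L.
The observed yield is Y_obs = Y/(1 + k_d·θ_c) = 0.519 / (1 + 0.0678 × 6.82) = 0.519 / 1.462 = 0.3549 g VSS per g BOD₅ removed.
Substrate removed = Q·(S₀ − S) = 19.3 m³/d × (720 − 9.56) g/m³ = 1.37×10^4 g/d = 13.71 kg/d.
Biomass produced: P_X = Y_obs·Q·ΔS = 0.3549 × 13.71 ≈ 4.866 kg VSS/d.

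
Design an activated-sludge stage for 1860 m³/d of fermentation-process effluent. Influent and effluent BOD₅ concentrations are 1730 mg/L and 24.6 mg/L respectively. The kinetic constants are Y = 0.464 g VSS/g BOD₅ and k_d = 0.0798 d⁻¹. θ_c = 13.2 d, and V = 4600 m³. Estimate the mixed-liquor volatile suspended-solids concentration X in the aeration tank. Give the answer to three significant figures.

X ≈ 2060 mg/L

X = Y·Q·ΔS·θ_c / [V·(1 + k_d θ_c)] = 0.464 × 1860 × (1730 − 24.6) × 13.2 / [4600 × (1 + 0.0798 × 13.2)] = 2057 mg/L.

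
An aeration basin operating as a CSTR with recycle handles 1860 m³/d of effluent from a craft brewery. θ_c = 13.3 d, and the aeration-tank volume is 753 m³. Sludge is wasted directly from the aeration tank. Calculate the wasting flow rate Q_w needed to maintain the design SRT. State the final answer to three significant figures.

Wasting from the aeration tank: Q_w = V / θ_c = 753.0 / 13.3 = 56.62 m³/d.

Q_w ≈ 56.6 m³/d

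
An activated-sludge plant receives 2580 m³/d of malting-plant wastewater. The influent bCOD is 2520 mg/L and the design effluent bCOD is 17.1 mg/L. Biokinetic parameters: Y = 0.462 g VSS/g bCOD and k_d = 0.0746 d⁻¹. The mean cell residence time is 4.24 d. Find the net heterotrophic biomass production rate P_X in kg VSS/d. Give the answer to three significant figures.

P_X ≈ 2270 kg VSS/d

Observed yield with endogenous decay: Y_obs = Y / (1 + k_d·θ_c) = 0.462 / (1 + 0.0746 × 4.24) = 0.462 / 1.316 = 0.3510 g VSS/g bCOD.
Q·(S₀ − S) = 2580 × (2520 − 17.1) × 10⁻³ = 6457 kg/d removed.
Biomass produced: P_X = Y_obs·Q·ΔS = 0.3510 × 6457 ≈ 2266 kg VSS/d.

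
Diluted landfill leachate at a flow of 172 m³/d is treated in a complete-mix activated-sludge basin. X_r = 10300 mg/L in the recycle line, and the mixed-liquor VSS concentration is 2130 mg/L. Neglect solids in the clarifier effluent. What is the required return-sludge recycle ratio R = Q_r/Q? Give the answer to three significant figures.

R = Q_r/Q = X/(X_r − X) = 2130 / (10300 − 2130) = 0.2607.

R ≈ 0.261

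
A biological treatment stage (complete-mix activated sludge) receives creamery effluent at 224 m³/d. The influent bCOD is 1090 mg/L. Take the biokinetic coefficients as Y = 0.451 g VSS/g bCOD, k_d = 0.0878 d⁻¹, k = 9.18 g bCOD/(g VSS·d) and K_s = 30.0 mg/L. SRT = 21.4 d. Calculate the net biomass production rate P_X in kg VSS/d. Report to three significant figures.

P_X ≈ 38.2 kg VSS/d

From the Monod/SRT balance for a CMAS, S = K_s·(1+k_d θ_c)/[θ_c·(Y k − k_d) − 1] = 30.0 × (1 + 0.0878 × 21.4) / [21.4 × (0.451 × 9.18 − 0.0878) − 1] = 86.37 / 85.72 = 1.008 mg/L.
Correct the yield for decay: Y_obs = Y/(1 + k_d θ_c) = 0.451 / (1 + 0.0878 × 21.4) = 0.451 / 2.879 = 0.1567.
Q·(S₀ − S) = 224 × (1090 − 1.01) × 10⁻³ = 243.9 kg/d removed.
Net biomass production P_X = Y_obs × Q·(S₀ − S) = 0.1567 × 243.9 = 38.21 kg VSS/d.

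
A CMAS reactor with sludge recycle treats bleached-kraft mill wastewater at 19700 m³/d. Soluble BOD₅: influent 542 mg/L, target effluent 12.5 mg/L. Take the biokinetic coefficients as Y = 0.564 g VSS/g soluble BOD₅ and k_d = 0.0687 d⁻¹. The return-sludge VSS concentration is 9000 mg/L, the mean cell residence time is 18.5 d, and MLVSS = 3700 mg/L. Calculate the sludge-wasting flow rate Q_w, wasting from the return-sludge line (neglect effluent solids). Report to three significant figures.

Q_w ≈ 288 m³/d

From the SRT design equation V = Y Q (S₀−S) θ_c / [X (1 + k_d θ_c)] = 0.564 × 19700 × (542 − 12.5) × 18.5 / [3700 × (1 + 0.0687 × 18.5)] = 1.09×10^8 / 8403 = 12953 m³.
θ_c = V·X/(Q_w·X_r) when wasting from the recycle, so Q_w = V·X/(θ_c·X_r) = 12953 × 3700 / (18.5 × 9000) = 287.8 m³/d.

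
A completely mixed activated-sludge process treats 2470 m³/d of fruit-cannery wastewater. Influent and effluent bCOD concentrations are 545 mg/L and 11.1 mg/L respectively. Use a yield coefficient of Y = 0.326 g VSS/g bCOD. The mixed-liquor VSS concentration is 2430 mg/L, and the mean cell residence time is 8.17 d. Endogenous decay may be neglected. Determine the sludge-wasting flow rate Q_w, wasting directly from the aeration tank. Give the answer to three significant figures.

Biomass mass balance (decay neglected): V·X = Y·Q·(S₀ − S)·θ_c, so V = 0.326 × 2470 × (545 − 11.1) × 8.17 / 2430 = 1445 m³.
For wasting at MLVSS concentration, Q_w = V/θ_c = 1445/8.17 = 176.9 m³/d.

Q_w ≈ 177 m³/d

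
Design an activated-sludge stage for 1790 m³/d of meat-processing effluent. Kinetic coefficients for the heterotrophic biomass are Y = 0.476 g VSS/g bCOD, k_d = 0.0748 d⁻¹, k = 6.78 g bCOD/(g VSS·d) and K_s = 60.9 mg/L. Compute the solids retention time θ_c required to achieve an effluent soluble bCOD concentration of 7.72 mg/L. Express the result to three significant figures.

θ_c ≈ 3.47 d

Specific growth rate at S = 7.72 mg/L: μ = YkS/(K_s+S) = 0.476·6.78·7.72/(60.9+7.72) = 0.3631 d⁻¹.
Then 1/θ_c = μ − k_d = 0.3631 − 0.0748 = 0.2883 d⁻¹, giving θ_c = 3.469 d.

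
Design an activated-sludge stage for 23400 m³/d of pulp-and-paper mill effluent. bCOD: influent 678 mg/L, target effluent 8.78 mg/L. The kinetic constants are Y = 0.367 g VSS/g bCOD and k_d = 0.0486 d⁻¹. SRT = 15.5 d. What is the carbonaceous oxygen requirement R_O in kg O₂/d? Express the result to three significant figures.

R_O ≈ 11000 kg O₂/d

The observed yield is Y_obs = Y/(1 + k_d·θ_c) = 0.367 / (1 + 0.0486 × 15.5) = 0.367 / 1.753 = 0.2093 g VSS per g bCOD removed.
Q·(S₀ − S) = 23400 × (678 − 8.78) × 10⁻³ = 15660 kg/d removed.
P_X = Y_obs·Q·(S₀ − S) = 0.2093 × 15660 = 3278 kg VSS/d.
R_O = Q·(S₀ − S) − 1.42·P_X = 15660 − 1.42 × 3278 = 11005 kg O₂/d.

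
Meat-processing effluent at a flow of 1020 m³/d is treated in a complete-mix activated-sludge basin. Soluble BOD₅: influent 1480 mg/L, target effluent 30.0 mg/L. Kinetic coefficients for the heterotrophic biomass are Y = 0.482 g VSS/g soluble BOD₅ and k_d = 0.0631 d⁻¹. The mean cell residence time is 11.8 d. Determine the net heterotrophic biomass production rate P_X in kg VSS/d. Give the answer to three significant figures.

P_X ≈ 409 kg VSS/d

The observed yield is Y_obs = Y/(1 + k_d·θ_c) = 0.482 / (1 + 0.0631 × 11.8) = 0.482 / 1.745 = 0.2763 g VSS per g soluble BOD₅ removed.
Q·(S₀ − S) = 1020 × (1480 − 30.0) × 10⁻³ = 1479 kg/d removed.
P_X = Y_obs · Q(S₀ − S) = 0.2763 × 1479 = 408.6 kg VSS/d.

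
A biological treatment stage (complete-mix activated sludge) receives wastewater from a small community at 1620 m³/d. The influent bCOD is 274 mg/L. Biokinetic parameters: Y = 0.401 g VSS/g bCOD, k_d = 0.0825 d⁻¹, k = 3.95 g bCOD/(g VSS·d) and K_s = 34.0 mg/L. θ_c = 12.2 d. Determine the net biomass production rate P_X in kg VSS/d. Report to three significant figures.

For a completely mixed reactor with recycle the Lawrence–McCarty relation gives S = K_s·(1 + k_d·θ_c) / [θ_c·(Y·k − k_d) − 1] = 34.0 × (1 + 0.0825 × 12.2) / [12.2 × (0.401 × 3.95 − 0.0825) − 1] = 68.22 / 17.32 = 3.939 mg/L.
The observed yield is Y_obs = Y/(1 + k_d·θ_c) = 0.401 / (1 + 0.0825 × 12.2) = 0.401 / 2.006 = 0.1999 g VSS per g bCOD removed.
ΔS = 274 − 3.94 = 270.1 mg/L, so the substrate removal rate is 1620 × 270.1/1000 = 437.5 kg bCOD/d.
Biomass produced: P_X = Y_obs·Q·ΔS = 0.1999 × 437.5 ≈ 87.43 kg VSS/d.

P_X ≈ 87.4 kg VSS/d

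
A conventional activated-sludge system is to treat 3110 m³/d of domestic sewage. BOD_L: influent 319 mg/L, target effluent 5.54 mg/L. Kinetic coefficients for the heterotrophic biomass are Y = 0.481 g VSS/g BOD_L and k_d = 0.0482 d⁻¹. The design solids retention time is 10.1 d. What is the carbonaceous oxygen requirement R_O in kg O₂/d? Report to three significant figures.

The observed yield is Y_obs = Y/(1 + k_d·θ_c) = 0.481 / (1 + 0.0482 × 10.1) = 0.481 / 1.487 = 0.3235 g VSS per g BOD_L removed.
ΔS = 319 − 5.54 = 313.5 mg/L, so the substrate removal rate is 3110 × 313.5/1000 = 974.9 kg BOD_L/d.
Biomass synthesised: P_X = Y_obs × 974.9 = 315.4 kg VSS/d.
Carbonaceous O₂ demand = substrate oxidised − cell-mass equivalent = 974.9 − 1.42 × 315.4 = 527.0 kg O₂/d.

R_O ≈ 527 kg O₂/d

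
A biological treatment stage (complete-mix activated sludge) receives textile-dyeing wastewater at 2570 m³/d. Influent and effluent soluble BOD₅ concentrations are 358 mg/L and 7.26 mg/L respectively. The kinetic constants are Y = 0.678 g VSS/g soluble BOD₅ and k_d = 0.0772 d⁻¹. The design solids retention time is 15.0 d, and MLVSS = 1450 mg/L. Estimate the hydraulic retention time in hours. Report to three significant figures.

Rearranging the biomass balance for a CMAS with decay, V = Y·Q·ΔS·θ_c / [X·(1+k_d θ_c)] = 0.678 × 2570 × (358 − 7.26) × 15.0 / [1450 × (1 + 0.0772 × 15.0)] = 9.17×10^6 / 3129 = 2930 m³.
Hydraulic retention time τ = V/Q = 2930 / 2570 = 1.140 d = 27.36 h.

τ ≈ 27.4 h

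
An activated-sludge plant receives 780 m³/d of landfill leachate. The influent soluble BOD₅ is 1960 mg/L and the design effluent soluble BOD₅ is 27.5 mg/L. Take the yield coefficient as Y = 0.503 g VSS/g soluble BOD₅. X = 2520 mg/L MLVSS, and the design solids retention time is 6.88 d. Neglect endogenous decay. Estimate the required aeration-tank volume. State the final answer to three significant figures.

V ≈ 2070 m³

Biomass mass balance (decay neglected): V·X = Y·Q·(S₀ − S)·θ_c, so V = 0.503 × 780 × (1960 − 27.5) × 6.88 / 2520 = 2070 m³.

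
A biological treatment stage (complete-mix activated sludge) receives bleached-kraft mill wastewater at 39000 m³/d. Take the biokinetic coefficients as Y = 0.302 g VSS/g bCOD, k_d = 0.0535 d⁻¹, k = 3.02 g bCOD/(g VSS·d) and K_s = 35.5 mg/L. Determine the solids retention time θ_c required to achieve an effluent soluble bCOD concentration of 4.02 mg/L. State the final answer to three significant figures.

From 1/θ_c = Y·k·S/(K_s + S) − k_d: Y·k·S/(K_s+S) = 0.302 × 3.02 × 4.02 / (35.5 + 4.02) = 0.09277 d⁻¹.
θ_c = 1/(μ − k_d) = 1/(0.09277 − 0.0535) = 1/0.03927 = 25.46 d.

θ_c ≈ 25.5 d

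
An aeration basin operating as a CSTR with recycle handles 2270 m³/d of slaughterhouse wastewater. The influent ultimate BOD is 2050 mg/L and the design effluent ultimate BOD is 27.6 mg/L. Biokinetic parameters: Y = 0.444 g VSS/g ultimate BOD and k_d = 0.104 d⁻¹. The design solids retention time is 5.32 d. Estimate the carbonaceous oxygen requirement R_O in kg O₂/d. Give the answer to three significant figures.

R_O ≈ 2730 kg O₂/d

The observed yield is Y_obs = Y/(1 + k_d·θ_c) = 0.444 / (1 + 0.104 × 5.32) = 0.444 / 1.553 = 0.2858 g VSS per g ultimate BOD removed.
Mass of ultimate BOD removed per day: Q(S₀ − S) = 2270 × 2022 g/m³ = 4591 kg/d.
Biomass synthesised: P_X = Y_obs × 4591 = 1312 kg VSS/d.
R_O = Q·ΔS − 1.42 P_X = 4591 − 1863 = 2727 kg O₂/d.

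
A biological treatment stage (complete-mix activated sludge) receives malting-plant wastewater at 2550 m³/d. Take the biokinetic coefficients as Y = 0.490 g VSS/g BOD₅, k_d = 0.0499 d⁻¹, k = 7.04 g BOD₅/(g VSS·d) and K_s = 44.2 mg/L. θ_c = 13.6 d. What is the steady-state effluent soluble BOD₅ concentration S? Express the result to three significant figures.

For a completely mixed reactor with recycle the Lawrence–McCarty relation gives S = K_s·(1 + k_d·θ_c) / [θ_c·(Y·k − k_d) − 1] = 44.2 × (1 + 0.0499 × 13.6) / [13.6 × (0.490 × 7.04 − 0.0499) − 1] = 74.20 / 45.24 = 1.640 mg/L.

S ≈ 1.64 mg/L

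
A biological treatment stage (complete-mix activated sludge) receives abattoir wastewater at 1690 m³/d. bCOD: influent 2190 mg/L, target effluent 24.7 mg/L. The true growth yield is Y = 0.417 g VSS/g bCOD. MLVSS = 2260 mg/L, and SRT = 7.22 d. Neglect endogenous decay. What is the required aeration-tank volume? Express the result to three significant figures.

V ≈ 4870 m³

Biomass mass balance (decay neglected): V·X = Y·Q·(S₀ − S)·θ_c, so V = 0.417 × 1690 × (2190 − 24.7) × 7.22 / 2260 = 4875 m³.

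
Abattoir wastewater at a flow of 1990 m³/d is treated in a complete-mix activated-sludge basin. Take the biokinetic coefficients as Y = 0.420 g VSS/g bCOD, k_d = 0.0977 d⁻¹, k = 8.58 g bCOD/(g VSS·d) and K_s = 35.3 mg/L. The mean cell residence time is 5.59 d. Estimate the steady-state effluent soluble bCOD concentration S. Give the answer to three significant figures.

Effluent substrate depends only on kinetics and SRT: S = K_s(1 + k_d θ_c) / [θ_c(Yk − k_d) − 1] = 35.3 × (1 + 0.0977 × 5.59) / [5.59 × (0.420 × 8.58 − 0.0977) − 1] = 54.58 / 18.60 = 2.935 mg/L.

S ≈ 2.93 mg/L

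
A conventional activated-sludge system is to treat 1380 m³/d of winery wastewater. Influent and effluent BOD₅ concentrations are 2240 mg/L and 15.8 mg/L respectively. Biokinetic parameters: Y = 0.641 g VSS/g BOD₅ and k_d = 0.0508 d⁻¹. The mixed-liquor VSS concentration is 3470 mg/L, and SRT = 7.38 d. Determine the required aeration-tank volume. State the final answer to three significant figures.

V ≈ 3040 m³

Steady-state biomass mass balance: V·X·(1 + k_d·θ_c) = Y·Q·(S₀ − S)·θ_c, so V = 0.641 × 1380 × (2240 − 15.8) × 7.38 / [3470 × (1 + 0.0508 × 7.38)] = 1.45×10^7 / 4771 = 3043 m³.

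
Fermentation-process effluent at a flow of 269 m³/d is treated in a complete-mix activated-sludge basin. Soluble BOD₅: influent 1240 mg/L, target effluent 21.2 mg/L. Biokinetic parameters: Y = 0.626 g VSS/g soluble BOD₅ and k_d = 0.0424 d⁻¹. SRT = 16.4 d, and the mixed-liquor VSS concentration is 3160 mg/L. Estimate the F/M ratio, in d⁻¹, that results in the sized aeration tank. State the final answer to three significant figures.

From the SRT design equation V = Y Q (S₀−S) θ_c / [X (1 + k_d θ_c)] = 0.626 × 269 × (1240 − 21.2) × 16.4 / [3160 × (1 + 0.0424 × 16.4)] = 3.37×10^6 / 5357 = 628.3 m³.
F/M = applied load / biomass = Q·S₀/(V·X) = 269 × 1240 / (628.3 × 3160) = 0.1680 d⁻¹.

F/M ≈ 0.168 d⁻¹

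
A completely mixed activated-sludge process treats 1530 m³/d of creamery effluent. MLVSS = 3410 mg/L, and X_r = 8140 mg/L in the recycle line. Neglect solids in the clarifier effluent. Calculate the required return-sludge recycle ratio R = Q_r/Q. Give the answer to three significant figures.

Solids balance on the clarifier gives (1+R)X = R·X_r, so R = X/(X_r − X) = 3410 / (8140 − 3410) = 0.7209.

R ≈ 0.721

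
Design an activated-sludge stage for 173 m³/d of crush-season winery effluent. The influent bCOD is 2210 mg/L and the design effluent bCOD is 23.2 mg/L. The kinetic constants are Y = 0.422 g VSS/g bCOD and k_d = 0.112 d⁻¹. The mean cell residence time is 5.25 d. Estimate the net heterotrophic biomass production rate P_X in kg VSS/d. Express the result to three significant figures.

The observed yield is Y_obs = Y/(1 + k_d·θ_c) = 0.422 / (1 + 0.112 × 5.25) = 0.422 / 1.588 = 0.2657 g VSS per g bCOD removed.
ΔS = 2210 − 23.2 = 2187 mg/L, so the substrate removal rate is 173 × 2187/1000 = 378.3 kg bCOD/d.
Biomass produced: P_X = Y_obs·Q·ΔS = 0.2657 × 378.3 ≈ 100.5 kg VSS/d.

P_X ≈ 101 kg VSS/d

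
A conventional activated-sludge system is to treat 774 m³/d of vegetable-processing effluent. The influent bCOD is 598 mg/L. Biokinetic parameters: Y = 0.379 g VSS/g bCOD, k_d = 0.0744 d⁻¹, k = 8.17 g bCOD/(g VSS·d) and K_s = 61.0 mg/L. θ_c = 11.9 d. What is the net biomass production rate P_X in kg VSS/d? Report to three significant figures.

From the Monod/SRT balance for a CMAS, S = K_s·(1+k_d θ_c)/[θ_c·(Y k − k_d) − 1] = 61.0 × (1 + 0.0744 × 11.9) / [11.9 × (0.379 × 8.17 − 0.0744) − 1] = 115.0 / 34.96 = 3.289 mg/L.
Y_obs = Y / (1 + k_d θ_c) = 0.379 / (1 + 0.0744 × 11.9) = 0.379 / 1.885 = 0.2010.
ΔS = 598 − 3.29 = 594.7 mg/L, so the substrate removal rate is 774 × 594.7/1000 = 460.3 kg bCOD/d.
Net biomass production P_X = Y_obs × Q·(S₀ − S) = 0.2010 × 460.3 = 92.53 kg VSS/d.

P_X ≈ 92.5 kg VSS/d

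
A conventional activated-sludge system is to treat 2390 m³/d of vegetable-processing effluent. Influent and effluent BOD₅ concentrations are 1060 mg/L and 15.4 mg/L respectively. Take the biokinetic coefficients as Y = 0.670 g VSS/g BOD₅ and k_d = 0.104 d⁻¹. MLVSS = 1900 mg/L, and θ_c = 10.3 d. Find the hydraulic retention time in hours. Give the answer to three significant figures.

From the SRT design equation V = Y Q (S₀−S) θ_c / [X (1 + k_d θ_c)] = 0.670 × 2390 × (1060 − 15.4) × 10.3 / [1900 × (1 + 0.104 × 10.3)] = 1.72×10^7 / 3935 = 4378 m³.
HRT = V/Q = 4378 m³ / 2390 m³·d⁻¹ = 1.832 d × 24 = 43.96 h.

τ ≈ 44.0 h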